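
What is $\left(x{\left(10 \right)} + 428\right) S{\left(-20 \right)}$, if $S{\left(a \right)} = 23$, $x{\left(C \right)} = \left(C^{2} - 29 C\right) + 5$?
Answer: $5589$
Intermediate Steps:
$x{\left(C \right)} = 5 + C^{2} - 29 C$
$\left(x{\left(10 \right)} + 428\right) S{\left(-20 \right)} = \left(\left(5 + 10^{2} - 290\right) + 428\right) 23 = \left(\left(5 + 100 - 290\right) + 428\right) 23 = \left(-185 + 428\right) 23 = 243 \cdot 23 = 5589$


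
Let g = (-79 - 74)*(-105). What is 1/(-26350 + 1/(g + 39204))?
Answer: -55269/1456338149 ≈ -3.7951e-5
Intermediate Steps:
g = 16065 (g = -153*(-105) = 16065)
1/(-26350 + 1/(g + 39204)) = 1/(-26350 + 1/(16065 + 39204)) = 1/(-26350 + 1/55269) = 1/(-1456338149/55269) = -55269/1456338149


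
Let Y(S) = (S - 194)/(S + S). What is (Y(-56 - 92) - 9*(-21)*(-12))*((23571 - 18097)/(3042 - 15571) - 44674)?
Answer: 2761531788645/27269 ≈ 1.0127e+8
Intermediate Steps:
Y(S) = (-194 + S)/(2*S) (Y(S) = (-194 + S)/((2*S)) = (-194 + S)*(1/(2*S)) = (-194 + S)/(2*S))
(Y(-56 - 92) - 9*(-21)*(-12))*((23571 - 18097)/(3042 - 15571) - 44674) = ((-194 + (-56 - 92))/(2*(-56 - 92)) - 9*(-21)*(-12))*((23571 - 18097)/(3042 - 15571) - 44674) = ((1/2)*(-194 - 148)/(-148) + 189*(-12))*(5474/(-12529) - 44674) = ((1/2)*(-1/148)*(-342) - 2268)*(5474*(-1/12529) - 44674) = (171/148 - 2268)*(-322/737 - 44674) = -335493/148*(-32925060/737) = 2761531788645/27269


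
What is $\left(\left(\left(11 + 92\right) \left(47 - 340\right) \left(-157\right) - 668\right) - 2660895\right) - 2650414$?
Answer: $-573874$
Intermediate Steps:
$\left(\left(\left(11 + 92\right) \left(47 - 340\right) \left(-157\right) - 668\right) - 2660895\right) - 2650414 = \left(\left(103 \left(-293\right) \left(-157\right) - 668\right) - 2660895\right) - 2650414 = \left(\left(\left(-30179\right) \left(-157\right) - 668\right) - 2660895\right) - 2650414 = \left(\left(4738103 - 668\right) - 2660895\right) - 2650414 = \left(4737435 - 2660895\right) - 2650414 = 2076540 - 2650414 = -573874$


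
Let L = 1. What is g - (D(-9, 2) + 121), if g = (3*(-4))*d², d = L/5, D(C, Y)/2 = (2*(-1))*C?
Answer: -3937/25 ≈ -157.48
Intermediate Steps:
D(C, Y) = -4*C (D(C, Y) = 2*((2*(-1))*C) = 2*(-2*C) = -4*C)
d = ⅕ (d = 1/5 = 1*(⅕) = ⅕ ≈ 0.20000)
g = -12/25 (g = (3*(-4))*(⅕)² = -12*1/25 = -12/25 ≈ -0.48000)
g - (D(-9, 2) + 121) = -12/25 - (-4*(-9) + 121) = -12/25 - (36 + 121) = -12/25 - 1*157 = -12/25 - 157 = -3937/25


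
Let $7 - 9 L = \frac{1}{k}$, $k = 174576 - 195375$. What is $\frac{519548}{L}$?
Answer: $\frac{48627354834}{72797} \approx 6.6799 \cdot 10^{5}$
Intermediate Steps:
$k = -20799$ ($k = 174576 - 195375 = -20799$)
$L = \frac{145594}{187191}$ ($L = \frac{7}{9} - \frac{1}{9 \left(-20799\right)} = \frac{7}{9} - - \frac{1}{187191} = \frac{7}{9} + \frac{1}{187191} = \frac{145594}{187191} \approx 0.77778$)
$\frac{519548}{L} = \frac{519548}{\frac{145594}{187191}} = 519548 \cdot \frac{187191}{145594} = \frac{48627354834}{72797}$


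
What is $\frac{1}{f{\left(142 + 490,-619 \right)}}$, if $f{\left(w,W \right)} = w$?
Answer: $\frac{1}{632} \approx 0.0015823$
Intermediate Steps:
$\frac{1}{f{\left(142 + 490,-619 \right)}} = \frac{1}{142 + 490} = \frac{1}{632}$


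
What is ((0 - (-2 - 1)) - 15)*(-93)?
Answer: 1116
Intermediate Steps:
((0 - (-2 - 1)) - 15)*(-93) = ((0 - 1*(-3)) - 15)*(-93) = ((0 + 3) - 15)*(-93) = (3 - 15)*(-93) = -12*(-93) = 1116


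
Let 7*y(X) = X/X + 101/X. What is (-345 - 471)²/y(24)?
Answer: 111863808/125 ≈ 8.9491e+5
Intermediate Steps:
y(X) = ⅐ + 101/(7*X) (y(X) = (X/X + 101/X)/7 = (1 + 101/X)/7 = ⅐ + 101/(7*X))
(-345 - 471)²/y(24) = (-345 - 471)²/(((⅐)*(101 + 24)/24)) = (-816)²/(((⅐)*(1/24)*125)) = 665856/(125/168) = 665856*(168/125) = 111863808/125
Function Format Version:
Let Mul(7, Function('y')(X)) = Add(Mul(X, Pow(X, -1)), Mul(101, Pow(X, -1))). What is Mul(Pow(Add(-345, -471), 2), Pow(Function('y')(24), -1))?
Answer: Rational(111863808, 125) ≈ 8.9491e+5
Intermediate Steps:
Function('y')(X) = Add(Rational(1, 7), Mul(Rational(101, 7), Pow(X, -1))) (Function('y')(X) = Mul(Rational(1, 7), Add(Mul(X, Pow(X, -1)), Mul(101, Pow(X, -1)))) = Mul(Rational(1, 7), Add(1, Mul(101, Pow(X, -1)))) = Add(Rational(1, 7), Mul(Rational(101, 7), Pow(X, -1))))
Mul(Pow(Add(-345, -471), 2), Pow(Function('y')(24), -1)) = Mul(Pow(Add(-345, -471), 2), Pow(Mul(Rational(1, 7), Pow(24, -1), Add(101, 24)), -1)) = Mul(Pow(-816, 2), Pow(Mul(Rational(1, 7), Rational(1, 24), 125), -1)) = Mul(665856, Pow(Rational(125, 168), -1)) = Mul(665856, Rational(168, 125)) = Rational(111863808, 125)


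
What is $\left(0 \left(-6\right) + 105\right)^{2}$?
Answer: $11025$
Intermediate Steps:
$\left(0 \left(-6\right) + 105\right)^{2} = \left(0 + 105\right)^{2} = 105^{2} = 11025$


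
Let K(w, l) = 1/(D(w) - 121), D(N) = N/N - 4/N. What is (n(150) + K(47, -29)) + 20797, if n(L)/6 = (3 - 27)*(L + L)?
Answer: -126442579/5644 ≈ -22403.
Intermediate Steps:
D(N) = 1 - 4/N
K(w, l) = 1/(-121 + (-4 + w)/w) (K(w, l) = 1/((-4 + w)/w - 121) = 1/(-121 + (-4 + w)/w))
n(L) = -288*L (n(L) = 6*((3 - 27)*(L + L)) = 6*(-48*L) = -288*L)
(n(150) + K(47, -29)) + 20797 = (-288*150 - 1*47/(4 + 120*47)) + 20797 = (-43200 - 1*47/(4 + 5640)) + 20797 = (-43200 - 1*47/5644) + 20797 = (-43200 - 1*47*1/5644) + 20797 = (-43200 - 47/5644) + 20797 = -243820847/5644 + 20797 = -126442579/5644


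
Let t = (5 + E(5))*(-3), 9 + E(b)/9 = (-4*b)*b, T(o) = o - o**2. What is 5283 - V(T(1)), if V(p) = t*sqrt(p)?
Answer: 5283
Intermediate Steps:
E(b) = -81 - 36*b**2 (E(b) = -81 + 9*((-4*b)*b) = -81 + 9*(-4*b**2) = -81 - 36*b**2)
t = 2928 (t = (5 + (-81 - 36*5**2))*(-3) = (5 + (-81 - 36*25))*(-3) = (5 + (-81 - 900))*(-3) = (5 - 981)*(-3) = -976*(-3) = 2928)
V(p) = 2928*sqrt(p)
5283 - V(T(1)) = 5283 - 2928*sqrt(1*(1 - 1*1)) = 5283 - 2928*sqrt(1*(1 - 1)) = 5283 - 2928*sqrt(1*0) = 5283 - 2928*sqrt(0) = 5283 - 2928*0 = 5283 - 1*0 = 5283 + 0 = 5283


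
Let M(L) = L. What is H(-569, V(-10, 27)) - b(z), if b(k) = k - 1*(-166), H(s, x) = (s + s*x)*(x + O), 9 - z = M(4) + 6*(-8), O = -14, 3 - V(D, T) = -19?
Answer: -104915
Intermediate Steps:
V(D, T) = 22 (V(D, T) = 3 - 1*(-19) = 3 + 19 = 22)
z = 53 (z = 9 - (4 + 6*(-8)) = 9 - (4 - 48) = 9 - 1*(-44) = 9 + 44 = 53)
H(s, x) = (-14 + x)*(s + s*x) (H(s, x) = (s + s*x)*(x - 14) = (s + s*x)*(-14 + x) = (-14 + x)*(s + s*x))
b(k) = 166 + k (b(k) = k + 166 = 166 + k)
H(-569, V(-10, 27)) - b(z) = -569*(-14 + 22² - 13*22) - (166 + 53) = -569*(-14 + 484 - 286) - 1*219 = -569*184 - 219 = -104696 - 219 = -104915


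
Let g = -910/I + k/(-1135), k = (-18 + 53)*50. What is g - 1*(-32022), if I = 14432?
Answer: 52450431819/1638032 ≈ 32020.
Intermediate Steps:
k = 1750 (k = 35*50 = 1750)
g = -2628885/1638032 (g = -910/14432 + 1750/(-1135) = -910*1/14432 + 1750*(-1/1135) = -455/7216 - 350/227 = -2628885/1638032 ≈ -1.6049)
g - 1*(-32022) = -2628885/1638032 - 1*(-32022) = -2628885/1638032 + 32022 = 52450431819/1638032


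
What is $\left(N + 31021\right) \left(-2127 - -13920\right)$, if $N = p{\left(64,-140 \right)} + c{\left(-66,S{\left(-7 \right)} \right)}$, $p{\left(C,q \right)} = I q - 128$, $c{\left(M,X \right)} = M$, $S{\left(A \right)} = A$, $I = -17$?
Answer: $391610151$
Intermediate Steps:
$p{\left(C,q \right)} = -128 - 17 q$ ($p{\left(C,q \right)} = - 17 q - 128 = -128 - 17 q$)
$N = 2186$ ($N = \left(-128 - -2380\right) - 66 = \left(-128 + 2380\right) - 66 = 2252 - 66 = 2186$)
$\left(N + 31021\right) \left(-2127 - -13920\right) = \left(2186 + 31021\right) \left(-2127 - -13920\right) = 33207 \left(-2127 + 13920\right) = 33207 \cdot 11793 = 391610151$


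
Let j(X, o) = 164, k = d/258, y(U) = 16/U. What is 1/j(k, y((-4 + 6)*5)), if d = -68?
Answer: 1/164 ≈ 0.0060976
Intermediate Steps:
k = -34/129 (k = -68/258 = -68*1/258 = -34/129 ≈ -0.26357)
1/j(k, y((-4 + 6)*5)) = 1/164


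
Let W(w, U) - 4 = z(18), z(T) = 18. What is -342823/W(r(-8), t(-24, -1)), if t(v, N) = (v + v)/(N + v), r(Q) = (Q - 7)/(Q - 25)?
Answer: -342823/22 ≈ -15583.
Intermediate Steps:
r(Q) = (-7 + Q)/(-25 + Q)
t(v, N) = 2*v/(N + v) (t(v, N) = (2*v)/(N + v) = 2*v/(N + v))
W(w, U) = 22 (W(w, U) = 4 + 18 = 22)
-342823/W(r(-8), t(-24, -1)) = -342823/22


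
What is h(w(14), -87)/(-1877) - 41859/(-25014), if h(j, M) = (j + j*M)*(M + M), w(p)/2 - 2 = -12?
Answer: 2521586421/15650426 ≈ 161.12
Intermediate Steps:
w(p) = -20 (w(p) = 4 + 2*(-12) = 4 - 24 = -20)
h(j, M) = 2*M*(j + M*j) (h(j, M) = (j + M*j)*(2*M) = 2*M*(j + M*j))
h(w(14), -87)/(-1877) - 41859/(-25014) = (2*(-87)*(-20)*(1 - 87))/(-1877) - 41859/(-25014) = (2*(-87)*(-20)*(-86))*(-1/1877) - 41859*(-1/25014) = -299280*(-1/1877) + 13953/8338 = 299280/1877 + 13953/8338 = 2521586421/15650426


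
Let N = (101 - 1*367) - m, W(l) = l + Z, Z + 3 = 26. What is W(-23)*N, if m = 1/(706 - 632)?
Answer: 0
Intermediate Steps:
Z = 23 (Z = -3 + 26 = 23)
W(l) = 23 + l (W(l) = l + 23 = 23 + l)
m = 1/74 ≈ 0.013514
N = -19685/74 (N = (101 - 1*367) - 1*1/74 = (101 - 367) - 1/74 = -266 - 1/74 = -19685/74 ≈ -266.01)
W(-23)*N = (23 - 23)*(-19685/74) = 0*(-19685/74) = 0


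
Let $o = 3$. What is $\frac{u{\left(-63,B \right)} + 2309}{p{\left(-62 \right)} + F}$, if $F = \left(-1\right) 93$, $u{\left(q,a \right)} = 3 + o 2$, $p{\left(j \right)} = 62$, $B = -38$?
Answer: $- \frac{2318}{31} \approx -74.774$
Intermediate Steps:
$u{\left(q,a \right)} = 9$ ($u{\left(q,a \right)} = 3 + 3 \cdot 2 = 3 + 6 = 9$)
$F = -93$
$\frac{u{\left(-63,B \right)} + 2309}{p{\left(-62 \right)} + F} = \frac{9 + 2309}{62 - 93} = \frac{2318}{-31} = 2318 \left(- \frac{1}{31}\right) = - \frac{2318}{31}$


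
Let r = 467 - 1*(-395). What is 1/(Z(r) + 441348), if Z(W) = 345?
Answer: 1/441693 ≈ 2.2640e-6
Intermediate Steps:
r = 862 (r = 467 + 395 = 862)
1/(Z(r) + 441348) = 1/(345 + 441348) = 1/441693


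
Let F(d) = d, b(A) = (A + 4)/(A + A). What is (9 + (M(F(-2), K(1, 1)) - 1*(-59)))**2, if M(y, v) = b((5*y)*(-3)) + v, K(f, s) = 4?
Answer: 4739329/900 ≈ 5265.9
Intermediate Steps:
b(A) = (4 + A)/(2*A) (b(A) = (4 + A)/((2*A)) = (4 + A)*(1/(2*A)) = (4 + A)/(2*A))
M(y, v) = v - (4 - 15*y)/(30*y) (M(y, v) = (4 + (5*y)*(-3))/(2*(((5*y)*(-3)))) + v = (4 - 15*y)/(2*((-15*y))) + v = (-1/(15*y))*(4 - 15*y)/2 + v = -(4 - 15*y)/(30*y) + v = v - (4 - 15*y)/(30*y))
(9 + (M(F(-2), K(1, 1)) - 1*(-59)))**2 = (9 + ((1/2 + 4 - 2/15/(-2)) - 1*(-59)))**2 = (9 + ((1/2 + 4 - 2/15*(-1/2)) + 59))**2 = (9 + ((1/2 + 4 + 1/15) + 59))**2 = (9 + (137/30 + 59))**2 = (9 + 1907/30)**2 = (2177/30)**2 = 4739329/900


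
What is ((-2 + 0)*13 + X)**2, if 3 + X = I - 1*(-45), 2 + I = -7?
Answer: 49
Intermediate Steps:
I = -9 (I = -2 - 7 = -9)
X = 33 (X = -3 + (-9 - 1*(-45)) = -3 + (-9 + 45) = -3 + 36 = 33)
((-2 + 0)*13 + X)**2 = ((-2 + 0)*13 + 33)**2 = (-2*13 + 33)**2 = (-26 + 33)**2 = 7**2 = 49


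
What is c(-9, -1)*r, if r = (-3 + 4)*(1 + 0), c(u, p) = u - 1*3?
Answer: -12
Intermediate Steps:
c(u, p) = -3 + u (c(u, p) = u - 3 = -3 + u)
r = 1 (r = 1*1 = 1)
c(-9, -1)*r = (-3 - 9)*1 = -12*1 = -12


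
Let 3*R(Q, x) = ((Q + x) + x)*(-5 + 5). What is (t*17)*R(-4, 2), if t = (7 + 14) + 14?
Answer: 0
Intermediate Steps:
R(Q, x) = 0 (R(Q, x) = (((Q + x) + x)*(-5 + 5))/3 = ((Q + 2*x)*0)/3 = (⅓)*0 = 0)
t = 35 (t = 21 + 14 = 35)
(t*17)*R(-4, 2) = (35*17)*0 = 595*0 = 0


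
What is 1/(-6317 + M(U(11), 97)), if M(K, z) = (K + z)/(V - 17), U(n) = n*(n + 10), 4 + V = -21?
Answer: -21/132821 ≈ -0.00015811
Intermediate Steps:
V = -25 (V = -4 - 21 = -25)
U(n) = n*(10 + n)
M(K, z) = -K/42 - z/42 (M(K, z) = (K + z)/(-25 - 17) = (K + z)/(-42) = (K + z)*(-1/42) = -K/42 - z/42)
1/(-6317 + M(U(11), 97)) = 1/(-6317 + (-11*(10 + 11)/42 - 1/42*97)) = 1/(-6317 + (-11*21/42 - 97/42)) = 1/(-6317 + (-1/42*231 - 97/42)) = 1/(-6317 + (-11/2 - 97/42)) = 1/(-6317 - 164/21) = 1/(-132821/21) = -21/132821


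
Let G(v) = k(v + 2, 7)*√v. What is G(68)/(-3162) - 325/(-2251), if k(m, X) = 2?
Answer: 325/2251 - 2*√17/1581 ≈ 0.13916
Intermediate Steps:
G(v) = 2*√v
G(68)/(-3162) - 325/(-2251) = (2*√68)/(-3162) - 325/(-2251) = (2*(2*√17))*(-1/3162) - 325*(-1/2251) = (4*√17)*(-1/3162) + 325/2251 = -2*√17/1581 + 325/2251 = 325/2251 - 2*√17/1581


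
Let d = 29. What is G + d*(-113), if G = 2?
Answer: -3275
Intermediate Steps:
G + d*(-113) = 2 + 29*(-113) = 2 - 3277 = -3275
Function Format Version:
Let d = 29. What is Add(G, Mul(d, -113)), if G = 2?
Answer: -3275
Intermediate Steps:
Add(G, Mul(d, -113)) = Add(2, Mul(29, -113)) = Add(2, -3277) = -3275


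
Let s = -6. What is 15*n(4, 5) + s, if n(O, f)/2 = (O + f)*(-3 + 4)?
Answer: 264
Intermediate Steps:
n(O, f) = 2*O + 2*f (n(O, f) = 2*((O + f)*(-3 + 4)) = 2*((O + f)*1) = 2*(O + f) = 2*O + 2*f)
15*n(4, 5) + s = 15*(2*4 + 2*5) - 6 = 15*(8 + 10) - 6 = 15*18 - 6 = 270 - 6 = 264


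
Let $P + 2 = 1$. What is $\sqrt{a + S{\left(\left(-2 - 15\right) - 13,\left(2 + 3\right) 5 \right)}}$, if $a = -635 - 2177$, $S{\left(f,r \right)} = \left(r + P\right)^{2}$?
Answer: $2 i \sqrt{559} \approx 47.286 i$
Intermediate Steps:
$P = -1$ ($P = -2 + 1 = -1$)
$S{\left(f,r \right)} = \left(-1 + r\right)^{2}$ ($S{\left(f,r \right)} = \left(r - 1\right)^{2} = \left(-1 + r\right)^{2}$)
$a = -2812$
$\sqrt{a + S{\left(\left(-2 - 15\right) - 13,\left(2 + 3\right) 5 \right)}} = \sqrt{-2812 + \left(-1 + \left(2 + 3\right) 5\right)^{2}} = \sqrt{-2812 + \left(-1 + 5 \cdot 5\right)^{2}} = \sqrt{-2812 + \left(-1 + 25\right)^{2}} = \sqrt{-2812 + 24^{2}} = \sqrt{-2812 + 576} = \sqrt{-2236} = 2 i \sqrt{559}$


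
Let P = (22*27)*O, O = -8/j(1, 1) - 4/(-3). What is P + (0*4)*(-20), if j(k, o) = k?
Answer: -3960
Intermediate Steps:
O = -20/3 (O = -8/1 - 4/(-3) = -8*1 - 4*(-⅓) = -8 + 4/3 = -20/3 ≈ -6.6667)
P = -3960 (P = (22*27)*(-20/3) = 594*(-20/3) = -3960)
P + (0*4)*(-20) = -3960 + (0*4)*(-20) = -3960 + 0*(-20) = -3960 + 0 = -3960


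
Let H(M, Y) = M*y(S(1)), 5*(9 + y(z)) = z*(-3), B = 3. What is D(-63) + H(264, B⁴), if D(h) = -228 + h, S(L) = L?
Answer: -14127/5 ≈ -2825.4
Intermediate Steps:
y(z) = -9 - 3*z/5 (y(z) = -9 + (z*(-3))/5 = -9 + (-3*z)/5 = -9 - 3*z/5)
H(M, Y) = -48*M/5 (H(M, Y) = M*(-9 - ⅗*1) = M*(-9 - ⅗) = M*(-48/5) = -48*M/5)
D(-63) + H(264, B⁴) = (-228 - 63) - 48/5*264 = -291 - 12672/5 = -14127/5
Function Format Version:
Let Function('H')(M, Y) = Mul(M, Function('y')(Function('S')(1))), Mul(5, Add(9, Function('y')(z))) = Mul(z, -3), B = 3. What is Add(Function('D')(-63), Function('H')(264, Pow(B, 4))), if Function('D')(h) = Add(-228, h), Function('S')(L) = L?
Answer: Rational(-14127, 5) ≈ -2825.4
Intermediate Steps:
Function('y')(z) = Add(-9, Mul(Rational(-3, 5), z)) (Function('y')(z) = Add(-9, Mul(Rational(1, 5), Mul(z, -3))) = Add(-9, Mul(Rational(1, 5), Mul(-3, z))) = Add(-9, Mul(Rational(-3, 5), z)))
Function('H')(M, Y) = Mul(Rational(-48, 5), M) (Function('H')(M, Y) = Mul(M, Add(-9, Mul(Rational(-3, 5), 1))) = Mul(M, Add(-9, Rational(-3, 5))) = Mul(M, Rational(-48, 5)) = Mul(Rational(-48, 5), M))
Add(Function('D')(-63), Function('H')(264, Pow(B, 4))) = Add(Add(-228, -63), Mul(Rational(-48, 5), 264)) = Add(-291, Rational(-12672, 5)) = Rational(-14127, 5)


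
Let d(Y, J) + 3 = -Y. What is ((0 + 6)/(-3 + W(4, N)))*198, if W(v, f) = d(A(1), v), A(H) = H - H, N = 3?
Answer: -198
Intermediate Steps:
A(H) = 0
d(Y, J) = -3 - Y
W(v, f) = -3 (W(v, f) = -3 - 1*0 = -3 + 0 = -3)
((0 + 6)/(-3 + W(4, N)))*198 = ((0 + 6)/(-3 - 3))*198 = (6/(-6))*198 = (6*(-⅙))*198 = -1*198 = -198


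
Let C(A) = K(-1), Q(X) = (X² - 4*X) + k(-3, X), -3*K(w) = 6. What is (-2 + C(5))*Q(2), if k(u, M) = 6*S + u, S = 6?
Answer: -116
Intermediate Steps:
k(u, M) = 36 + u (k(u, M) = 6*6 + u = 36 + u)
K(w) = -2 (K(w) = -⅓*6 = -2)
Q(X) = 33 + X² - 4*X (Q(X) = (X² - 4*X) + (36 - 3) = (X² - 4*X) + 33 = 33 + X² - 4*X)
C(A) = -2
(-2 + C(5))*Q(2) = (-2 - 2)*(33 + 2² - 4*2) = -4*(33 + 4 - 8) = -4*29 = -116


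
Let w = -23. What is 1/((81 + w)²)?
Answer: 1/3364 ≈ 0.00029727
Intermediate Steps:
1/((81 + w)²) = 1/((81 - 23)²) = 1/(58²) = 1/3364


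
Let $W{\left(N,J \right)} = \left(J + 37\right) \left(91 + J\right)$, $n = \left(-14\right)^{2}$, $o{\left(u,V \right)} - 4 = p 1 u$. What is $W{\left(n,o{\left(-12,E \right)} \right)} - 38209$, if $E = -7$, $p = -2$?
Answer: $-30474$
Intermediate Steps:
$o{\left(u,V \right)} = 4 - 2 u$ ($o{\left(u,V \right)} = 4 + \left(-2\right) 1 u = 4 - 2 u$)
$n = 196$
$W{\left(N,J \right)} = \left(37 + J\right) \left(91 + J\right)$
$W{\left(n,o{\left(-12,E \right)} \right)} - 38209 = \left(3367 + \left(4 - -24\right)^{2} + 128 \left(4 - -24\right)\right) - 38209 = \left(3367 + \left(4 + 24\right)^{2} + 128 \left(4 + 24\right)\right) - 38209 = \left(3367 + 28^{2} + 128 \cdot 28\right) - 38209 = \left(3367 + 784 + 3584\right) - 38209 = 7735 - 38209 = -30474$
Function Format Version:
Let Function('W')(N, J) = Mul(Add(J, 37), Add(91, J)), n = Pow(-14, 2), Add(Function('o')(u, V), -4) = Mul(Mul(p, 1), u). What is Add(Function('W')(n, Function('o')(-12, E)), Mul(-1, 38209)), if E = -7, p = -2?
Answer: -30474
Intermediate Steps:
Function('o')(u, V) = Add(4, Mul(-2, u)) (Function('o')(u, V) = Add(4, Mul(Mul(-2, 1), u)) = Add(4, Mul(-2, u)))
n = 196
Function('W')(N, J) = Mul(Add(37, J), Add(91, J))
Add(Function('W')(n, Function('o')(-12, E)), Mul(-1, 38209)) = Add(Add(3367, Pow(Add(4, Mul(-2, -12)), 2), Mul(128, Add(4, Mul(-2, -12)))), Mul(-1, 38209)) = Add(Add(3367, Pow(Add(4, 24), 2), Mul(128, Add(4, 24))), -38209) = Add(Add(3367, Pow(28, 2), Mul(128, 28)), -38209) = Add(Add(3367, 784, 3584), -38209) = Add(7735, -38209) = -30474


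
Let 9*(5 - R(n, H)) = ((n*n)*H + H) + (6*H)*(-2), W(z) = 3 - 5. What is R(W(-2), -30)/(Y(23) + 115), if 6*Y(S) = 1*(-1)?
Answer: -110/689 ≈ -0.15965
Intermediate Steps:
Y(S) = -⅙ (Y(S) = (1*(-1))/6 = (⅙)*(-1) = -⅙)
W(z) = -2
R(n, H) = 5 + 11*H/9 - H*n²/9 (R(n, H) = 5 - (((n*n)*H + H) + (6*H)*(-2))/9 = 5 - ((n²*H + H) - 12*H)/9 = 5 - ((H*n² + H) - 12*H)/9 = 5 - ((H + H*n²) - 12*H)/9 = 5 - (-11*H + H*n²)/9 = 5 + (11*H/9 - H*n²/9) = 5 + 11*H/9 - H*n²/9)
R(W(-2), -30)/(Y(23) + 115) = (5 + (11/9)*(-30) - ⅑*(-30)*(-2)²)/(-⅙ + 115) = (5 - 110/3 - ⅑*(-30)*4)/(689/6) = (5 - 110/3 + 40/3)*(6/689) = -55/3*6/689 = -110/689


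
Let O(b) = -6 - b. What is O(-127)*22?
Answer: 2662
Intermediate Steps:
O(-127)*22 = (-6 - 1*(-127))*22 = (-6 + 127)*22 = 121*22 = 2662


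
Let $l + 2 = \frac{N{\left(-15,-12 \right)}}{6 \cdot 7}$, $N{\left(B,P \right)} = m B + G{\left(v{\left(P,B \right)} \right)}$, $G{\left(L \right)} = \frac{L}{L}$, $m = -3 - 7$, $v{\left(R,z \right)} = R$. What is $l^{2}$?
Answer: $\frac{4489}{1764} \approx 2.5448$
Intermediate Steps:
$m = -10$
$G{\left(L \right)} = 1$
$N{\left(B,P \right)} = 1 - 10 B$ ($N{\left(B,P \right)} = - 10 B + 1 = 1 - 10 B$)
$l = \frac{67}{42}$ ($l = -2 + \frac{1 - -150}{6 \cdot 7} = -2 + \frac{1 + 150}{42} = -2 + 151 \cdot \frac{1}{42} = -2 + \frac{151}{42} = \frac{67}{42} \approx 1.5952$)
$l^{2} = \left(\frac{67}{42}\right)^{2} = \frac{4489}{1764}$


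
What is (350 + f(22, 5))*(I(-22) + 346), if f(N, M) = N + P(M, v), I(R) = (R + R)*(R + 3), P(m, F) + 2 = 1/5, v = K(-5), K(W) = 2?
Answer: 2187882/5 ≈ 4.3758e+5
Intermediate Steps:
v = 2
P(m, F) = -9/5 (P(m, F) = -2 + 1/5 = -2 + ⅕ = -9/5)
I(R) = 2*R*(3 + R) (I(R) = (2*R)*(3 + R) = 2*R*(3 + R))
f(N, M) = -9/5 + N (f(N, M) = N - 9/5 = -9/5 + N)
(350 + f(22, 5))*(I(-22) + 346) = (350 + (-9/5 + 22))*(2*(-22)*(3 - 22) + 346) = (350 + 101/5)*(2*(-22)*(-19) + 346) = 1851*(836 + 346)/5 = (1851/5)*1182 = 2187882/5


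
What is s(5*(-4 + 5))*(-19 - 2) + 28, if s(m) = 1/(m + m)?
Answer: 259/10 ≈ 25.900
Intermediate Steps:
s(m) = 1/(2*m)
s(5*(-4 + 5))*(-19 - 2) + 28 = (1/(2*((5*(-4 + 5)))))*(-19 - 2) + 28 = (1/(2*((5*1))))*(-21) + 28 = ((½)/5)*(-21) + 28 = ((½)*(⅕))*(-21) + 28 = (⅒)*(-21) + 28 = -21/10 + 28 = 259/10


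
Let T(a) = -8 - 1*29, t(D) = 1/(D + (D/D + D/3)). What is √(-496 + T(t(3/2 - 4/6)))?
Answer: I*√533 ≈ 23.087*I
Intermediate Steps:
t(D) = 1/(1 + 4*D/3) (t(D) = 1/(D + (1 + D*(⅓))) = 1/(D + (1 + D/3)) = 1/(1 + 4*D/3))
T(a) = -37 (T(a) = -8 - 29 = -37)
√(-496 + T(t(3/2 - 4/6))) = √(-496 - 37) = √(-533) = I*√533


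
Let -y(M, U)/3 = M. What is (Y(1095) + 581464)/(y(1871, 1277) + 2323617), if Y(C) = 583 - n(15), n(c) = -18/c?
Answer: 2910241/11590020 ≈ 0.25110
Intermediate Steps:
y(M, U) = -3*M
Y(C) = 2921/5 (Y(C) = 583 - (-18)/15 = 583 - 1*(-6/5) = 583 + 6/5 = 2921/5)
(Y(1095) + 581464)/(y(1871, 1277) + 2323617) = (2921/5 + 581464)/(-3*1871 + 2323617) = 2910241/(5*(-5613 + 2323617)) = (2910241/5)/2318004 = (2910241/5)*(1/2318004) = 2910241/11590020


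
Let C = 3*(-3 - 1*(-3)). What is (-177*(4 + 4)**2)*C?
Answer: 0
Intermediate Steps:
C = 0 (C = 3*(-3 + 3) = 3*0 = 0)
(-177*(4 + 4)**2)*C = -177*(4 + 4)**2*0 = -177*8**2*0 = -177*64*0 = -11328*0 = 0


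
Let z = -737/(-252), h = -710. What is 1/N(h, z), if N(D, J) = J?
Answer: 252/737 ≈ 0.34193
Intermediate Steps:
z = 737/252 (z = -737*(-1/252) = 737/252 ≈ 2.9246)
1/N(h, z) = 1/(737/252) = 252/737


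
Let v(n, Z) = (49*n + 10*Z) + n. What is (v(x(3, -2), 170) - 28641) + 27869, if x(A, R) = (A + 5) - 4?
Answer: 1128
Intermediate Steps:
x(A, R) = 1 + A (x(A, R) = (5 + A) - 4 = 1 + A)
v(n, Z) = 10*Z + 50*n (v(n, Z) = (10*Z + 49*n) + n = 10*Z + 50*n)
(v(x(3, -2), 170) - 28641) + 27869 = ((10*170 + 50*(1 + 3)) - 28641) + 27869 = ((1700 + 50*4) - 28641) + 27869 = ((1700 + 200) - 28641) + 27869 = (1900 - 28641) + 27869 = -26741 + 27869 = 1128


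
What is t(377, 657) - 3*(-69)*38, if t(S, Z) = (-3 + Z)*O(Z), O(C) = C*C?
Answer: 282306312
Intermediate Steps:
O(C) = C²
t(S, Z) = Z²*(-3 + Z) (t(S, Z) = (-3 + Z)*Z² = Z²*(-3 + Z))
t(377, 657) - 3*(-69)*38 = 657²*(-3 + 657) - 3*(-69)*38 = 431649*654 - (-207)*38 = 282298446 - 1*(-7866) = 282298446 + 7866 = 282306312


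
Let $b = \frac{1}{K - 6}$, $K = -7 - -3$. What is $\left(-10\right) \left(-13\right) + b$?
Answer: $\frac{1299}{10} \approx 129.9$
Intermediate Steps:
$K = -4$ ($K = -7 + 3 = -4$)
$b = - \frac{1}{10}$ ($b = \frac{1}{-4 - 6} = \frac{1}{-10} = - \frac{1}{10} \approx -0.1$)
$\left(-10\right) \left(-13\right) + b = \left(-10\right) \left(-13\right) - \frac{1}{10} = 130 - \frac{1}{10} = \frac{1299}{10}$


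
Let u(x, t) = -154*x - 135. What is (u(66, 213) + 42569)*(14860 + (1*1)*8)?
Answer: 479790360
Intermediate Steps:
u(x, t) = -135 - 154*x
(u(66, 213) + 42569)*(14860 + (1*1)*8) = ((-135 - 154*66) + 42569)*(14860 + (1*1)*8) = ((-135 - 10164) + 42569)*(14860 + 1*8) = (-10299 + 42569)*(14860 + 8) = 32270*14868 = 479790360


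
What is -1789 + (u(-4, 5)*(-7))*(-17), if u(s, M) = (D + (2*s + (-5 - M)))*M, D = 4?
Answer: -10119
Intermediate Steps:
u(s, M) = M*(-1 - M + 2*s) (u(s, M) = (4 + (2*s + (-5 - M)))*M = (4 + (-5 - M + 2*s))*M = (-1 - M + 2*s)*M = M*(-1 - M + 2*s))
-1789 + (u(-4, 5)*(-7))*(-17) = -1789 + ((5*(-1 - 1*5 + 2*(-4)))*(-7))*(-17) = -1789 + ((5*(-1 - 5 - 8))*(-7))*(-17) = -1789 + ((5*(-14))*(-7))*(-17) = -1789 - 70*(-7)*(-17) = -1789 + 490*(-17) = -1789 - 8330 = -10119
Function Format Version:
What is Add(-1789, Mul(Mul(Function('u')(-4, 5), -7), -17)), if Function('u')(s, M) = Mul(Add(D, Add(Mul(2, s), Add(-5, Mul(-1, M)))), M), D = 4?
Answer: -10119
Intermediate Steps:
Function('u')(s, M) = Mul(M, Add(-1, Mul(-1, M), Mul(2, s))) (Function('u')(s, M) = Mul(Add(4, Add(Mul(2, s), Add(-5, Mul(-1, M)))), M) = Mul(Add(4, Add(-5, Mul(-1, M), Mul(2, s))), M) = Mul(Add(-1, Mul(-1, M), Mul(2, s)), M) = Mul(M, Add(-1, Mul(-1, M), Mul(2, s))))
Add(-1789, Mul(Mul(Function('u')(-4, 5), -7), -17)) = Add(-1789, Mul(Mul(Mul(5, Add(-1, Mul(-1, 5), Mul(2, -4))), -7), -17)) = Add(-1789, Mul(Mul(Mul(5, Add(-1, -5, -8)), -7), -17)) = Add(-1789, Mul(Mul(Mul(5, -14), -7), -17)) = Add(-1789, Mul(Mul(-70, -7), -17)) = Add(-1789, Mul(490, -17)) = Add(-1789, -8330) = -10119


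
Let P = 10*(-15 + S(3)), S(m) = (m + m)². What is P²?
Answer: 44100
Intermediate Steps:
S(m) = 4*m² (S(m) = (2*m)² = 4*m²)
P = 210 (P = 10*(-15 + 4*3²) = 10*(-15 + 4*9) = 10*(-15 + 36) = 10*21 = 210)
P² = 210² = 44100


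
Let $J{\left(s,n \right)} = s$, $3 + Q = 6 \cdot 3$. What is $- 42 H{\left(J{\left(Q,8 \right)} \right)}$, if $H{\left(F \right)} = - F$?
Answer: $630$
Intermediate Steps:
$Q = 15$ ($Q = -3 + 6 \cdot 3 = -3 + 18 = 15$)
$- 42 H{\left(J{\left(Q,8 \right)} \right)} = - 42 \left(\left(-1\right) 15\right) = \left(-42\right) \left(-15\right) = 630$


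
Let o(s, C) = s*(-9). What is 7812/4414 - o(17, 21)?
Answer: 341577/2207 ≈ 154.77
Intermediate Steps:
o(s, C) = -9*s
7812/4414 - o(17, 21) = 7812/4414 - (-9)*17 = 7812*(1/4414) - 1*(-153) = 3906/2207 + 153 = 341577/2207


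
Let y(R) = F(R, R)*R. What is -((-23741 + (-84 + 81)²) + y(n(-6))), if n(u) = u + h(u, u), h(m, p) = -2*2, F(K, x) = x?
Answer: 23632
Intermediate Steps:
h(m, p) = -4
n(u) = -4 + u (n(u) = u - 4 = -4 + u)
y(R) = R² (y(R) = R*R = R²)
-((-23741 + (-84 + 81)²) + y(n(-6))) = -((-23741 + (-84 + 81)²) + (-4 - 6)²) = -((-23741 + (-3)²) + (-10)²) = -((-23741 + 9) + 100) = -(-23732 + 100) = -1*(-23632) = 23632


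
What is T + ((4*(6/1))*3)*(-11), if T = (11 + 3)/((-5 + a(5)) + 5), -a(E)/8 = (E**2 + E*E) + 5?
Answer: -174247/220 ≈ -792.03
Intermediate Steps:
a(E) = -40 - 16*E**2 (a(E) = -8*((E**2 + E*E) + 5) = -8*((E**2 + E**2) + 5) = -8*(2*E**2 + 5) = -8*(5 + 2*E**2) = -40 - 16*E**2)
T = -7/220 (T = (11 + 3)/((-5 + (-40 - 16*5**2)) + 5) = 14/((-5 + (-40 - 16*25)) + 5) = 14/((-5 + (-40 - 400)) + 5) = 14/((-5 - 440) + 5) = 14/(-445 + 5) = 14/(-440) = 14*(-1/440) = -7/220 ≈ -0.031818)
T + ((4*(6/1))*3)*(-11) = -7/220 + ((4*(6/1))*3)*(-11) = -7/220 + ((4*(6*1))*3)*(-11) = -7/220 + ((4*6)*3)*(-11) = -7/220 + (24*3)*(-11) = -7/220 + 72*(-11) = -7/220 - 792 = -174247/220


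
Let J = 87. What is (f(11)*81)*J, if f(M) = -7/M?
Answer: -49329/11 ≈ -4484.5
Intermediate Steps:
(f(11)*81)*J = (-7/11*81)*87 = (-7*1/11*81)*87 = -7/11*81*87 = -567/11*87 = -49329/11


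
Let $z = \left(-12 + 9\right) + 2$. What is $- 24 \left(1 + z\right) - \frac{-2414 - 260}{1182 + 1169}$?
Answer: $\frac{2674}{2351} \approx 1.1374$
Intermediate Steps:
$z = -1$ ($z = -3 + 2 = -1$)
$- 24 \left(1 + z\right) - \frac{-2414 - 260}{1182 + 1169} = - 24 \left(1 - 1\right) - \frac{-2414 - 260}{1182 + 1169} = \left(-24\right) 0 - - \frac{2674}{2351} = 0 - \left(-2674\right) \frac{1}{2351} = 0 - - \frac{2674}{2351} = 0 + \frac{2674}{2351} = \frac{2674}{2351}$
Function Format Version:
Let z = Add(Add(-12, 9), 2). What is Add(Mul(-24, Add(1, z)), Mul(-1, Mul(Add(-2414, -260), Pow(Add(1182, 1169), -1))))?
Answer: Rational(2674, 2351) ≈ 1.1374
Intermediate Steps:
z = -1 (z = Add(-3, 2) = -1)
Add(Mul(-24, Add(1, z)), Mul(-1, Mul(Add(-2414, -260), Pow(Add(1182, 1169), -1)))) = Add(Mul(-24, Add(1, -1)), Mul(-1, Mul(Add(-2414, -260), Pow(Add(1182, 1169), -1)))) = Add(Mul(-24, 0), Mul(-1, Mul(-2674, Pow(2351, -1)))) = Add(0, Mul(-1, Mul(-2674, Rational(1, 2351)))) = Add(0, Mul(-1, Rational(-2674, 2351))) = Add(0, Rational(2674, 2351)) = Rational(2674, 2351)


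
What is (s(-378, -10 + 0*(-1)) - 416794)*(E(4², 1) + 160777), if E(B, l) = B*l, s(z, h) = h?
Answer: -67019165572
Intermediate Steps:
(s(-378, -10 + 0*(-1)) - 416794)*(E(4², 1) + 160777) = ((-10 + 0*(-1)) - 416794)*(4²*1 + 160777) = ((-10 + 0) - 416794)*(16*1 + 160777) = (-10 - 416794)*(16 + 160777) = -416804*160793 = -67019165572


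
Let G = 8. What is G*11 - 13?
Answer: 75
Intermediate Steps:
G*11 - 13 = 8*11 - 13 = 88 - 13 = 75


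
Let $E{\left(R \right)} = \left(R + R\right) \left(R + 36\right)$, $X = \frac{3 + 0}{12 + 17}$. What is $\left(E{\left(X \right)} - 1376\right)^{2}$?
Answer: $\frac{1324649072356}{707281} \approx 1.8729 \cdot 10^{6}$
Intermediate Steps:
$X = \frac{3}{29} \approx 0.10345$
$E{\left(R \right)} = 2 R \left(36 + R\right)$
$\left(E{\left(X \right)} - 1376\right)^{2} = \left(2 \cdot \frac{3}{29} \left(36 + \frac{3}{29}\right) - 1376\right)^{2} = \left(2 \cdot \frac{3}{29} \cdot \frac{1047}{29} - 1376\right)^{2} = \left(\frac{6282}{841} - 1376\right)^{2} = \left(- \frac{1150934}{841}\right)^{2} = \frac{1324649072356}{707281}$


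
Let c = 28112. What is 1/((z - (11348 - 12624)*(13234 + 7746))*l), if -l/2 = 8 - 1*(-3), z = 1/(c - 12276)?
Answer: -7918/4663310534091 ≈ -1.6979e-9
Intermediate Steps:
z = 1/15836 (z = 1/(28112 - 12276) = 1/15836 ≈ 6.3147e-5)
l = -22 (l = -2*(8 - 1*(-3)) = -2*(8 + 3) = -2*11 = -22)
1/((z - (11348 - 12624)*(13234 + 7746))*l) = 1/((1/15836 - (11348 - 12624)*(13234 + 7746))*(-22)) = 1/((1/15836 - (-1276)*20980)*(-22)) = 1/((1/15836 - 1*(-26770480))*(-22)) = 1/((1/15836 + 26770480)*(-22)) = 1/((423937321281/15836)*(-22)) = 1/(-4663310534091/7918) = -7918/4663310534091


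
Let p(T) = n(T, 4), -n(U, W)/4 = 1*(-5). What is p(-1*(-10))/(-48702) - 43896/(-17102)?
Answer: 534370238/208225401 ≈ 2.5663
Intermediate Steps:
n(U, W) = 20 (n(U, W) = -4*(-5) = 20)
p(T) = 20
p(-1*(-10))/(-48702) - 43896/(-17102) = 20/(-48702) - 43896/(-17102) = 20*(-1/48702) - 43896*(-1/17102) = -10/24351 + 21948/8551 = 534370238/208225401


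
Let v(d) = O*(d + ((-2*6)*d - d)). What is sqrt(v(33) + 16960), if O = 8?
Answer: 4*sqrt(862) ≈ 117.44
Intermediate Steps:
v(d) = -96*d (v(d) = 8*(d + ((-2*6)*d - d)) = 8*(d + (-12*d - d)) = 8*(d - 13*d) = 8*(-12*d) = -96*d)
sqrt(v(33) + 16960) = sqrt(-96*33 + 16960) = sqrt(-3168 + 16960) = sqrt(13792) = 4*sqrt(862)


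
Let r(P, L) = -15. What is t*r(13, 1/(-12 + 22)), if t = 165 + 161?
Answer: -4890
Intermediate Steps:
t = 326
t*r(13, 1/(-12 + 22)) = 326*(-15) = -4890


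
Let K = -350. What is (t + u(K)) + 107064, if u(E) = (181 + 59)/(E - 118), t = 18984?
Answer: 4915852/39 ≈ 1.2605e+5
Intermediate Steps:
u(E) = 240/(-118 + E)
(t + u(K)) + 107064 = (18984 + 240/(-118 - 350)) + 107064 = (18984 + 240/(-468)) + 107064 = (18984 + 240*(-1/468)) + 107064 = (18984 - 20/39) + 107064 = 740356/39 + 107064 = 4915852/39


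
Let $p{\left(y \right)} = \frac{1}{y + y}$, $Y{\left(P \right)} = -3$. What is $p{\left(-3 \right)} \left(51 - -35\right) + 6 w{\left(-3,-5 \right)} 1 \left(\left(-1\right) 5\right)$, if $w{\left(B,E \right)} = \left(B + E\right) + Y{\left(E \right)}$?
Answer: $\frac{947}{3} \approx 315.67$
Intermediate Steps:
$w{\left(B,E \right)} = -3 + B + E$ ($w{\left(B,E \right)} = \left(B + E\right) - 3 = -3 + B + E$)
$p{\left(y \right)} = \frac{1}{2 y}$
$p{\left(-3 \right)} \left(51 - -35\right) + 6 w{\left(-3,-5 \right)} 1 \left(\left(-1\right) 5\right) = \frac{1}{2 \left(-3\right)} \left(51 - -35\right) + 6 \left(-3 - 3 - 5\right) 1 \left(\left(-1\right) 5\right) = \frac{1}{2} \left(- \frac{1}{3}\right) \left(51 + 35\right) + 6 \left(-11\right) 1 \left(-5\right) = \left(- \frac{1}{6}\right) 86 + \left(-66\right) 1 \left(-5\right) = - \frac{43}{3} - -330 = - \frac{43}{3} + 330 = \frac{947}{3}$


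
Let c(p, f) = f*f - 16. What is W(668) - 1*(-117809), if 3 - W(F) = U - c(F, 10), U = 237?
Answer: 117659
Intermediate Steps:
c(p, f) = -16 + f**2 (c(p, f) = f**2 - 16 = -16 + f**2)
W(F) = -150 (W(F) = 3 - (237 - (-16 + 10**2)) = 3 - (237 - (-16 + 100)) = 3 - (237 - 1*84) = 3 - (237 - 84) = 3 - 1*153 = 3 - 153 = -150)
W(668) - 1*(-117809) = -150 - 1*(-117809) = -150 + 117809 = 117659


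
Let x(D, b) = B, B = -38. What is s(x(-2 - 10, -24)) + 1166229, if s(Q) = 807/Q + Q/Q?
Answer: 44315933/38 ≈ 1.1662e+6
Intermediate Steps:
x(D, b) = -38
s(Q) = 1 + 807/Q (s(Q) = 807/Q + 1 = 1 + 807/Q)
s(x(-2 - 10, -24)) + 1166229 = (807 - 38)/(-38) + 1166229 = -1/38*769 + 1166229 = -769/38 + 1166229 = 44315933/38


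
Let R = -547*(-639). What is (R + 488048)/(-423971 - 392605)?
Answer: -837581/816576 ≈ -1.0257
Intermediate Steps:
R = 349533
(R + 488048)/(-423971 - 392605) = (349533 + 488048)/(-423971 - 392605) = 837581/(-816576) = 837581*(-1/816576) = -837581/816576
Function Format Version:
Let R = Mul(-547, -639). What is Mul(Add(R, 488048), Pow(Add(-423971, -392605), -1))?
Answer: Rational(-837581, 816576) ≈ -1.0257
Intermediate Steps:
R = 349533
Mul(Add(R, 488048), Pow(Add(-423971, -392605), -1)) = Mul(Add(349533, 488048), Pow(Add(-423971, -392605), -1)) = Mul(837581, Pow(-816576, -1)) = Mul(837581, Rational(-1, 816576)) = Rational(-837581, 816576)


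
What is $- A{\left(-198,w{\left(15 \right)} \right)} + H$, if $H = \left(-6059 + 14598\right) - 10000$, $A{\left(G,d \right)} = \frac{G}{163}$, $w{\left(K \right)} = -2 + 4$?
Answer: $- \frac{237945}{163} \approx -1459.8$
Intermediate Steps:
$w{\left(K \right)} = 2$
$A{\left(G,d \right)} = \frac{G}{163}$ ($A{\left(G,d \right)} = G \frac{1}{163} = \frac{G}{163}$)
$H = -1461$ ($H = 8539 - 10000 = -1461$)
$- A{\left(-198,w{\left(15 \right)} \right)} + H = - \frac{-198}{163} - 1461 = \left(-1\right) \left(- \frac{198}{163}\right) - 1461 = \frac{198}{163} - 1461 = - \frac{237945}{163}$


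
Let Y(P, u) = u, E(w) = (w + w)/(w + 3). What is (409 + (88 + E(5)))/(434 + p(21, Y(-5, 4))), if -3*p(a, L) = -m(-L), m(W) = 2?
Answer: 5979/5216 ≈ 1.1463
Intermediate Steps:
E(w) = 2*w/(3 + w) (E(w) = (2*w)/(3 + w) = 2*w/(3 + w))
p(a, L) = ⅔ (p(a, L) = -(-1)*2/3 = -⅓*(-2) = ⅔)
(409 + (88 + E(5)))/(434 + p(21, Y(-5, 4))) = (409 + (88 + 2*5/(3 + 5)))/(434 + ⅔) = (409 + (88 + 2*5/8))/(1304/3) = (409 + (88 + 2*5*(⅛)))*(3/1304) = (409 + (88 + 5/4))*(3/1304) = (409 + 357/4)*(3/1304) = (1993/4)*(3/1304) = 5979/5216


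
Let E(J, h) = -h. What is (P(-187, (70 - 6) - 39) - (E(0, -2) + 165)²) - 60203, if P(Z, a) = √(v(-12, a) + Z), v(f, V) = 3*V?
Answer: -88092 + 4*I*√7 ≈ -88092.0 + 10.583*I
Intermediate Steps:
P(Z, a) = √(Z + 3*a) (P(Z, a) = √(3*a + Z) = √(Z + 3*a))
(P(-187, (70 - 6) - 39) - (E(0, -2) + 165)²) - 60203 = (√(-187 + 3*((70 - 6) - 39)) - (-1*(-2) + 165)²) - 60203 = (√(-187 + 3*(64 - 39)) - (2 + 165)²) - 60203 = (√(-187 + 3*25) - 1*167²) - 60203 = (√(-187 + 75) - 1*27889) - 60203 = (√(-112) - 27889) - 60203 = (4*I*√7 - 27889) - 60203 = (-27889 + 4*I*√7) - 60203 = -88092 + 4*I*√7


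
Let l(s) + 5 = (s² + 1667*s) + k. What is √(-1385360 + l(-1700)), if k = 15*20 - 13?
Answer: 7*I*√27122 ≈ 1152.8*I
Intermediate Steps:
k = 287 (k = 300 - 13 = 287)
l(s) = 282 + s² + 1667*s (l(s) = -5 + ((s² + 1667*s) + 287) = -5 + (287 + s² + 1667*s) = 282 + s² + 1667*s)
√(-1385360 + l(-1700)) = √(-1385360 + (282 + (-1700)² + 1667*(-1700))) = √(-1385360 + (282 + 2890000 - 2833900)) = √(-1385360 + 56382) = √(-1328978) = 7*I*√27122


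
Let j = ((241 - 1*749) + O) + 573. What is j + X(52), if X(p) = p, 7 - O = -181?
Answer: 305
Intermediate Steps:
O = 188 (O = 7 - 1*(-181) = 7 + 181 = 188)
j = 253 (j = ((241 - 1*749) + 188) + 573 = ((241 - 749) + 188) + 573 = (-508 + 188) + 573 = -320 + 573 = 253)
j + X(52) = 253 + 52 = 305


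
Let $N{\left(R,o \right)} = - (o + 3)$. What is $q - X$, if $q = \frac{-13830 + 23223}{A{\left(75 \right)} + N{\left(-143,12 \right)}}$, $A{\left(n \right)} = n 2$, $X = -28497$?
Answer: $\frac{1285496}{45} \approx 28567.0$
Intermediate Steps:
$N{\left(R,o \right)} = -3 - o$ ($N{\left(R,o \right)} = - (3 + o) = -3 - o$)
$A{\left(n \right)} = 2 n$
$q = \frac{3131}{45}$ ($q = \frac{-13830 + 23223}{2 \cdot 75 - 15} = \frac{9393}{150 - 15} = \frac{9393}{135} = 9393 \cdot \frac{1}{135} = \frac{3131}{45} \approx 69.578$)
$q - X = \frac{3131}{45} - -28497 = \frac{3131}{45} + 28497 = \frac{1285496}{45}$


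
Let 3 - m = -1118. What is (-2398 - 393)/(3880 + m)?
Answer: -2791/5001 ≈ -0.55809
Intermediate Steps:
m = 1121 (m = 3 - 1*(-1118) = 3 + 1118 = 1121)
(-2398 - 393)/(3880 + m) = (-2398 - 393)/(3880 + 1121) = -2791/5001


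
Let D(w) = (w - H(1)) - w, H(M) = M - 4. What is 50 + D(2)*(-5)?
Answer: 35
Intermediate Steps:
H(M) = -4 + M
D(w) = 3 (D(w) = (w - (-4 + 1)) - w = (w - 1*(-3)) - w = (w + 3) - w = (3 + w) - w = 3)
50 + D(2)*(-5) = 50 + 3*(-5) = 50 - 15 = 35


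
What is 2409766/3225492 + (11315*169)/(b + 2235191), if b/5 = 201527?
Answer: 64733104321/48424580187 ≈ 1.3368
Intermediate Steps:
b = 1007635 (b = 5*201527 = 1007635)
2409766/3225492 + (11315*169)/(b + 2235191) = 2409766/3225492 + (11315*169)/(1007635 + 2235191) = 2409766*(1/3225492) + 1912235/3242826 = 1204883/1612746 + 1912235*(1/3242826) = 1204883/1612746 + 1912235/3242826 = 64733104321/48424580187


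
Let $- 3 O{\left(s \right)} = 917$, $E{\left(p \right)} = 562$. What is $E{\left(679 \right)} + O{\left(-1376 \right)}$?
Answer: $\frac{769}{3} \approx 256.33$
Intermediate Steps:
$O{\left(s \right)} = - \frac{917}{3}$ ($O{\left(s \right)} = \left(- \frac{1}{3}\right) 917 = - \frac{917}{3}$)
$E{\left(679 \right)} + O{\left(-1376 \right)} = 562 - \frac{917}{3} = \frac{769}{3}$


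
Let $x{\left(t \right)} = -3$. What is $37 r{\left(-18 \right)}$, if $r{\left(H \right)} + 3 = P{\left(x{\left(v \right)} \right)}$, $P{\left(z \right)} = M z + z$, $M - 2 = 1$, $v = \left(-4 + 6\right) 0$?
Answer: $-555$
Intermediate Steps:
$v = 0$ ($v = 2 \cdot 0 = 0$)
$M = 3$ ($M = 2 + 1 = 3$)
$P{\left(z \right)} = 4 z$ ($P{\left(z \right)} = 3 z + z = 4 z$)
$r{\left(H \right)} = -15$ ($r{\left(H \right)} = -3 + 4 \left(-3\right) = -3 - 12 = -15$)
$37 r{\left(-18 \right)} = 37 \left(-15\right) = -555$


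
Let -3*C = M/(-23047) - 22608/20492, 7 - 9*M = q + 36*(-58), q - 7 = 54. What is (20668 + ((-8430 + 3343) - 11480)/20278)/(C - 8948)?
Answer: -148445287875206991/64267750425758716 ≈ -2.3098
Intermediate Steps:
q = 61 (q = 7 + 54 = 61)
M = 226 (M = 7/9 - (61 + 36*(-58))/9 = 7/9 - (61 - 2088)/9 = 7/9 - ⅑*(-2027) = 7/9 + 2027/9 = 226)
C = 131419442/354209343 (C = -(226/(-23047) - 22608/20492)/3 = -(226*(-1/23047) - 22608*1/20492)/3 = -(-226/23047 - 5652/5123)/3 = -⅓*(-131419442/118069781) = 131419442/354209343 ≈ 0.37102)
(20668 + ((-8430 + 3343) - 11480)/20278)/(C - 8948) = (20668 + ((-8430 + 3343) - 11480)/20278)/(131419442/354209343 - 8948) = (20668 + (-5087 - 11480)*(1/20278))/(-3169333781722/354209343) = (20668 - 16567*1/20278)*(-354209343/3169333781722) = (20668 - 16567/20278)*(-354209343/3169333781722) = (419089137/20278)*(-354209343/3169333781722) = -148445287875206991/64267750425758716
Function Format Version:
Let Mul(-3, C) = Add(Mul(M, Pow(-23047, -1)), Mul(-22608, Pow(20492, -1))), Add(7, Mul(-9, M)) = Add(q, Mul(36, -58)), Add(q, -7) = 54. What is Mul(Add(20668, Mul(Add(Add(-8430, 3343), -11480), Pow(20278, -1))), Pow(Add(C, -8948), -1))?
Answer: Rational(-148445287875206991, 64267750425758716) ≈ -2.3098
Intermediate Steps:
q = 61 (q = Add(7, 54) = 61)
M = 226 (M = Add(Rational(7, 9), Mul(Rational(-1, 9), Add(61, Mul(36, -58)))) = Add(Rational(7, 9), Mul(Rational(-1, 9), Add(61, -2088))) = Add(Rational(7, 9), Mul(Rational(-1, 9), -2027)) = Add(Rational(7, 9), Rational(2027, 9)) = 226)
C = Rational(131419442, 354209343) (C = Mul(Rational(-1, 3), Add(Mul(226, Pow(-23047, -1)), Mul(-22608, Pow(20492, -1)))) = Mul(Rational(-1, 3), Add(Mul(226, Rational(-1, 23047)), Mul(-22608, Rational(1, 20492)))) = Mul(Rational(-1, 3), Add(Rational(-226, 23047), Rational(-5652, 5123))) = Mul(Rational(-1, 3), Rational(-131419442, 118069781)) = Rational(131419442, 354209343) ≈ 0.37102)
Mul(Add(20668, Mul(Add(Add(-8430, 3343), -11480), Pow(20278, -1))), Pow(Add(C, -8948), -1)) = Mul(Add(20668, Mul(Add(Add(-8430, 3343), -11480), Pow(20278, -1))), Pow(Add(Rational(131419442, 354209343), -8948), -1)) = Mul(Add(20668, Mul(Add(-5087, -11480), Rational(1, 20278))), Pow(Rational(-3169333781722, 354209343), -1)) = Mul(Add(20668, Mul(-16567, Rational(1, 20278))), Rational(-354209343, 3169333781722)) = Mul(Add(20668, Rational(-16567, 20278)), Rational(-354209343, 3169333781722)) = Mul(Rational(419089137, 20278), Rational(-354209343, 3169333781722)) = Rational(-148445287875206991, 64267750425758716)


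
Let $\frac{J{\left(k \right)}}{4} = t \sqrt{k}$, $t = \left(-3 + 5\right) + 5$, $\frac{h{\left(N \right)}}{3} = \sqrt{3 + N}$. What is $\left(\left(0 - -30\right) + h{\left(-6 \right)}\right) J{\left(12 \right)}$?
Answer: $504 i + 1680 \sqrt{3} \approx 2909.8 + 504.0 i$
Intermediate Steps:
$h{\left(N \right)} = 3 \sqrt{3 + N}$
$t = 7$ ($t = 2 + 5 = 7$)
$J{\left(k \right)} = 28 \sqrt{k}$ ($J{\left(k \right)} = 4 \cdot 7 \sqrt{k} = 28 \sqrt{k}$)
$\left(\left(0 - -30\right) + h{\left(-6 \right)}\right) J{\left(12 \right)} = \left(\left(0 - -30\right) + 3 \sqrt{3 - 6}\right) 28 \sqrt{12} = \left(\left(0 + 30\right) + 3 \sqrt{-3}\right) 28 \cdot 2 \sqrt{3} = \left(30 + 3 i \sqrt{3}\right) 56 \sqrt{3} = 56 \sqrt{3} \left(30 + 3 i \sqrt{3}\right)$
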